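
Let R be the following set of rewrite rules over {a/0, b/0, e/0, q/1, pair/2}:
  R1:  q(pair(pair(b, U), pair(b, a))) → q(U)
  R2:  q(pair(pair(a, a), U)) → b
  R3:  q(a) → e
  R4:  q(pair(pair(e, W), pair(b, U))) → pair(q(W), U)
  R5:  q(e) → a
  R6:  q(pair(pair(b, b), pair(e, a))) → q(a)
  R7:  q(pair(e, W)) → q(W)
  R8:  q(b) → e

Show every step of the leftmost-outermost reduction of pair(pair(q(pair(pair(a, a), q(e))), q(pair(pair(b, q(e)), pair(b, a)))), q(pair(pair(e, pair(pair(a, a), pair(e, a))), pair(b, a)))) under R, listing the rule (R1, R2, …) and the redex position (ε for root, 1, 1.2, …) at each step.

1. pair(pair(q(pair(pair(a, a), q(e))), q(pair(pair(b, q(e)), pair(b, a)))), q(pair(pair(e, pair(pair(a, a), pair(e, a))), pair(b, a))))  →  pair(pair(b, q(pair(pair(b, q(e)), pair(b, a)))), q(pair(pair(e, pair(pair(a, a), pair(e, a))), pair(b, a))))   [R2 at 1.1]
2. pair(pair(b, q(pair(pair(b, q(e)), pair(b, a)))), q(pair(pair(e, pair(pair(a, a), pair(e, a))), pair(b, a))))  →  pair(pair(b, q(q(e))), q(pair(pair(e, pair(pair(a, a), pair(e, a))), pair(b, a))))   [R1 at 1.2]
3. pair(pair(b, q(q(e))), q(pair(pair(e, pair(pair(a, a), pair(e, a))), pair(b, a))))  →  pair(pair(b, q(a)), q(pair(pair(e, pair(pair(a, a), pair(e, a))), pair(b, a))))   [R5 at 1.2.1]
4. pair(pair(b, q(a)), q(pair(pair(e, pair(pair(a, a), pair(e, a))), pair(b, a))))  →  pair(pair(b, e), q(pair(pair(e, pair(pair(a, a), pair(e, a))), pair(b, a))))   [R3 at 1.2]
5. pair(pair(b, e), q(pair(pair(e, pair(pair(a, a), pair(e, a))), pair(b, a))))  →  pair(pair(b, e), pair(q(pair(pair(a, a), pair(e, a))), a))   [R4 at 2]
6. pair(pair(b, e), pair(q(pair(pair(a, a), pair(e, a))), a))  →  pair(pair(b, e), pair(b, a))   [R2 at 2.1]

pair(pair(b, e), pair(b, a))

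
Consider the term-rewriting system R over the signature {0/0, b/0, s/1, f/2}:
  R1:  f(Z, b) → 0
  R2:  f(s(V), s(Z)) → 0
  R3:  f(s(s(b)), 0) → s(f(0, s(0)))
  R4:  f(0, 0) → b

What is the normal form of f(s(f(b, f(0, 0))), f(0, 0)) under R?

1. f(s(f(b, f(0, 0))), f(0, 0))  →  f(s(f(b, b)), f(0, 0))   [R4 at 1.1.2]
2. f(s(f(b, b)), f(0, 0))  →  f(s(0), f(0, 0))   [R1 at 1.1]
3. f(s(0), f(0, 0))  →  f(s(0), b)   [R4 at 2]
4. f(s(0), b)  →  0   [R1 at ε]

0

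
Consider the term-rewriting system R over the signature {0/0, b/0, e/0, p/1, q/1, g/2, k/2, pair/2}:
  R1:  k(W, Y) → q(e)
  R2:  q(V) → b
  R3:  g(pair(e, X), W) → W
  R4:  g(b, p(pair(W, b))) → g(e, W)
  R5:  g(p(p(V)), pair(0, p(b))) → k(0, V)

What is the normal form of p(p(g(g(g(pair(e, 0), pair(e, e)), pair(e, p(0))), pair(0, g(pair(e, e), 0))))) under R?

1. p(p(g(g(g(pair(e, 0), pair(e, e)), pair(e, p(0))), pair(0, g(pair(e, e), 0)))))  →  p(p(g(g(pair(e, e), pair(e, p(0))), pair(0, g(pair(e, e), 0)))))   [R3 at 1.1.1.1]
2. p(p(g(g(pair(e, e), pair(e, p(0))), pair(0, g(pair(e, e), 0)))))  →  p(p(g(pair(e, p(0)), pair(0, g(pair(e, e), 0)))))   [R3 at 1.1.1]
3. p(p(g(pair(e, p(0)), pair(0, g(pair(e, e), 0)))))  →  p(p(pair(0, g(pair(e, e), 0))))   [R3 at 1.1]
4. p(p(pair(0, g(pair(e, e), 0))))  →  p(p(pair(0, 0)))   [R3 at 1.1.2]

p(p(pair(0, 0)))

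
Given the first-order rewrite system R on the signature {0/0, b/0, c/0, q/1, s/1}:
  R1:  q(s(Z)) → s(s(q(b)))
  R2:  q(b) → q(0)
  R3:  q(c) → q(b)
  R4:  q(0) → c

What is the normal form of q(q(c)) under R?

c

1. q(q(c))  →  q(q(b))   [R3 at 1]
2. q(q(b))  →  q(q(0))   [R2 at 1]
3. q(q(0))  →  q(c)   [R4 at 1]
4. q(c)  →  q(b)   [R3 at ε]
5. q(b)  →  q(0)   [R2 at ε]
6. q(0)  →  c   [R4 at ε]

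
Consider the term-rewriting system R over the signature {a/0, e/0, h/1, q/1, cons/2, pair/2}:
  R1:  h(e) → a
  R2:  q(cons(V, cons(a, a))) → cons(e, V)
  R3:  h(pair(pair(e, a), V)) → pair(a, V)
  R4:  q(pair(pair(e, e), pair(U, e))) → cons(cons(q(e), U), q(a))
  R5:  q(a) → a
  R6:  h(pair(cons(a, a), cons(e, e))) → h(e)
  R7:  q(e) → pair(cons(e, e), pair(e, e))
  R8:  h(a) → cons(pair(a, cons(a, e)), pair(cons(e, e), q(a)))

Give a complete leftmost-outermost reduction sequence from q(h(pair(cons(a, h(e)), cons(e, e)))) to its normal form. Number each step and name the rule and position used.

1. q(h(pair(cons(a, h(e)), cons(e, e))))  →  q(h(pair(cons(a, a), cons(e, e))))   [R1 at 1.1.1.2]
2. q(h(pair(cons(a, a), cons(e, e))))  →  q(h(e))   [R6 at 1]
3. q(h(e))  →  q(a)   [R1 at 1]
4. q(a)  →  a   [R5 at ε]

a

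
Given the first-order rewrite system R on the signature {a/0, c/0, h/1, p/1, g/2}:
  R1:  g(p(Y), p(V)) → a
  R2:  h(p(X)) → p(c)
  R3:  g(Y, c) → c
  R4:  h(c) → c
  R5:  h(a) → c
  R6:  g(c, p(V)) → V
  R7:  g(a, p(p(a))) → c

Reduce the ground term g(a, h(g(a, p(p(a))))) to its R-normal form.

1. g(a, h(g(a, p(p(a)))))  →  g(a, h(c))   [R7 at 2.1]
2. g(a, h(c))  →  g(a, c)   [R4 at 2]
3. g(a, c)  →  c   [R3 at ε]

c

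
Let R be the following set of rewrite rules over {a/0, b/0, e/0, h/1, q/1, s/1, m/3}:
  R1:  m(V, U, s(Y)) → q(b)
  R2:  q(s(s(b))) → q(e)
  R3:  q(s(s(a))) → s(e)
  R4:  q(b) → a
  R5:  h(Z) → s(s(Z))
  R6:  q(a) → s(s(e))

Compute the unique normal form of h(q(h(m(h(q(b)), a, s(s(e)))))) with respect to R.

s(s(s(e)))

1. h(q(h(m(h(q(b)), a, s(s(e))))))  →  s(s(q(h(m(h(q(b)), a, s(s(e)))))))   [R5 at ε]
2. s(s(q(h(m(h(q(b)), a, s(s(e)))))))  →  s(s(q(s(s(m(h(q(b)), a, s(s(e))))))))   [R5 at 1.1.1]
3. s(s(q(s(s(m(h(q(b)), a, s(s(e))))))))  →  s(s(q(s(s(q(b))))))   [R1 at 1.1.1.1.1]
4. s(s(q(s(s(q(b))))))  →  s(s(q(s(s(a)))))   [R4 at 1.1.1.1.1]
5. s(s(q(s(s(a)))))  →  s(s(s(e)))   [R3 at 1.1]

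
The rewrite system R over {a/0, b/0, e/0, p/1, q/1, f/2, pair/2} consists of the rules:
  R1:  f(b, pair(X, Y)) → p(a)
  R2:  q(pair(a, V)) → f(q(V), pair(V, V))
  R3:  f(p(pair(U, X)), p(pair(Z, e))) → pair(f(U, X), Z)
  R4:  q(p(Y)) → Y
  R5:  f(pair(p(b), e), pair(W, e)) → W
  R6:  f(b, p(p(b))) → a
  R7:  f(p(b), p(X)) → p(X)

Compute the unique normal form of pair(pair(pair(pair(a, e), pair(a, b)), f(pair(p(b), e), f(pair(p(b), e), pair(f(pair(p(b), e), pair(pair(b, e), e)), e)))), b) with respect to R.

pair(pair(pair(pair(a, e), pair(a, b)), b), b)

1. pair(pair(pair(pair(a, e), pair(a, b)), f(pair(p(b), e), f(pair(p(b), e), pair(f(pair(p(b), e), pair(pair(b, e), e)), e)))), b)  →  pair(pair(pair(pair(a, e), pair(a, b)), f(pair(p(b), e), f(pair(p(b), e), pair(pair(b, e), e)))), b)   [R5 at 1.2.2]
2. pair(pair(pair(pair(a, e), pair(a, b)), f(pair(p(b), e), f(pair(p(b), e), pair(pair(b, e), e)))), b)  →  pair(pair(pair(pair(a, e), pair(a, b)), f(pair(p(b), e), pair(b, e))), b)   [R5 at 1.2.2]
3. pair(pair(pair(pair(a, e), pair(a, b)), f(pair(p(b), e), pair(b, e))), b)  →  pair(pair(pair(pair(a, e), pair(a, b)), b), b)   [R5 at 1.2]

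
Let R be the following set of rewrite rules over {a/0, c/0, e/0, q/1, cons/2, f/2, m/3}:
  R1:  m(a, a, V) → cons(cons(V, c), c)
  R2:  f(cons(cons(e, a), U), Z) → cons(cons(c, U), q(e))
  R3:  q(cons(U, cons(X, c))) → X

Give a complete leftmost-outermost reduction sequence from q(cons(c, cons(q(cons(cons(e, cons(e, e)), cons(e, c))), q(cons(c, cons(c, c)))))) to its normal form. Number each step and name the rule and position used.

e

1. q(cons(c, cons(q(cons(cons(e, cons(e, e)), cons(e, c))), q(cons(c, cons(c, c))))))  →  q(cons(c, cons(e, q(cons(c, cons(c, c))))))   [R3 at 1.2.1]
2. q(cons(c, cons(e, q(cons(c, cons(c, c))))))  →  q(cons(c, cons(e, c)))   [R3 at 1.2.2]
3. q(cons(c, cons(e, c)))  →  e   [R3 at ε]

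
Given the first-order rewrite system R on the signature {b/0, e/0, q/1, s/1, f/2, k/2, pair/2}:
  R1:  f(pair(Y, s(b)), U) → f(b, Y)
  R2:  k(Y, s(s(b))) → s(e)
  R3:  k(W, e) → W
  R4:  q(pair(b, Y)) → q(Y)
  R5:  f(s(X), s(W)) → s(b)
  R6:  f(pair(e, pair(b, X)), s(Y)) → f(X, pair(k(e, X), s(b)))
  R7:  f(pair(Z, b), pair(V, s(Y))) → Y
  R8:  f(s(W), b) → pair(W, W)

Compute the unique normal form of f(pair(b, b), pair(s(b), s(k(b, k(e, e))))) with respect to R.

1. f(pair(b, b), pair(s(b), s(k(b, k(e, e)))))  →  k(b, k(e, e))   [R7 at ε]
2. k(b, k(e, e))  →  k(b, e)   [R3 at 2]
3. k(b, e)  →  b   [R3 at ε]

b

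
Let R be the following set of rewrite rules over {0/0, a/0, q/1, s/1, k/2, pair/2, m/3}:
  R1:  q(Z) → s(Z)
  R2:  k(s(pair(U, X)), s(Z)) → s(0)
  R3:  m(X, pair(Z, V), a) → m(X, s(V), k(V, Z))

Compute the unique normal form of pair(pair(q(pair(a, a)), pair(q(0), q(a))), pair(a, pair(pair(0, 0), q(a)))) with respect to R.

1. pair(pair(q(pair(a, a)), pair(q(0), q(a))), pair(a, pair(pair(0, 0), q(a))))  →  pair(pair(s(pair(a, a)), pair(q(0), q(a))), pair(a, pair(pair(0, 0), q(a))))   [R1 at 1.1]
2. pair(pair(s(pair(a, a)), pair(q(0), q(a))), pair(a, pair(pair(0, 0), q(a))))  →  pair(pair(s(pair(a, a)), pair(s(0), q(a))), pair(a, pair(pair(0, 0), q(a))))   [R1 at 1.2.1]
3. pair(pair(s(pair(a, a)), pair(s(0), q(a))), pair(a, pair(pair(0, 0), q(a))))  →  pair(pair(s(pair(a, a)), pair(s(0), s(a))), pair(a, pair(pair(0, 0), q(a))))   [R1 at 1.2.2]
4. pair(pair(s(pair(a, a)), pair(s(0), s(a))), pair(a, pair(pair(0, 0), q(a))))  →  pair(pair(s(pair(a, a)), pair(s(0), s(a))), pair(a, pair(pair(0, 0), s(a))))   [R1 at 2.2.2]

pair(pair(s(pair(a, a)), pair(s(0), s(a))), pair(a, pair(pair(0, 0), s(a))))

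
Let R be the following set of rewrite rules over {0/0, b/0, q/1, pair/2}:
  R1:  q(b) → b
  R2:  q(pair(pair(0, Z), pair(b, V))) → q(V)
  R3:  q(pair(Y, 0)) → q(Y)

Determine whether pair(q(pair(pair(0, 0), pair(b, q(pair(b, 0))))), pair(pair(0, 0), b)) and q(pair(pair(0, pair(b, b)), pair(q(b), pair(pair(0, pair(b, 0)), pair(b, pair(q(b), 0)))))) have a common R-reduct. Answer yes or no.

no — NF(t₁) = pair(b, pair(pair(0, 0), b)), NF(t₂) = b

Reduce t₁ = pair(q(pair(pair(0, 0), pair(b, q(pair(b, 0))))), pair(pair(0, 0), b)):
1. pair(q(pair(pair(0, 0), pair(b, q(pair(b, 0))))), pair(pair(0, 0), b))  →  pair(q(q(pair(b, 0))), pair(pair(0, 0), b))   [R2 at 1]
2. pair(q(q(pair(b, 0))), pair(pair(0, 0), b))  →  pair(q(q(b)), pair(pair(0, 0), b))   [R3 at 1.1]
3. pair(q(q(b)), pair(pair(0, 0), b))  →  pair(q(b), pair(pair(0, 0), b))   [R1 at 1.1]
4. pair(q(b), pair(pair(0, 0), b))  →  pair(b, pair(pair(0, 0), b))   [R1 at 1]

Reduce t₂ = q(pair(pair(0, pair(b, b)), pair(q(b), pair(pair(0, pair(b, 0)), pair(b, pair(q(b), 0)))))):
1. q(pair(pair(0, pair(b, b)), pair(q(b), pair(pair(0, pair(b, 0)), pair(b, pair(q(b), 0))))))  →  q(pair(pair(0, pair(b, b)), pair(b, pair(pair(0, pair(b, 0)), pair(b, pair(q(b), 0))))))   [R1 at 1.2.1]
2. q(pair(pair(0, pair(b, b)), pair(b, pair(pair(0, pair(b, 0)), pair(b, pair(q(b), 0))))))  →  q(pair(pair(0, pair(b, 0)), pair(b, pair(q(b), 0))))   [R2 at ε]
3. q(pair(pair(0, pair(b, 0)), pair(b, pair(q(b), 0))))  →  q(pair(q(b), 0))   [R2 at ε]
4. q(pair(q(b), 0))  →  q(q(b))   [R3 at ε]
5. q(q(b))  →  q(b)   [R1 at 1]
6. q(b)  →  b   [R1 at ε]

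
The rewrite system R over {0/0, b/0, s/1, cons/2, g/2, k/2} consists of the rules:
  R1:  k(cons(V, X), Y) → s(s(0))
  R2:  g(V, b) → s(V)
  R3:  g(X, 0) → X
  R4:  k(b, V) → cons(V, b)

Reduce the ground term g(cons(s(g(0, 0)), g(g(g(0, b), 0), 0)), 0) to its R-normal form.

1. g(cons(s(g(0, 0)), g(g(g(0, b), 0), 0)), 0)  →  cons(s(g(0, 0)), g(g(g(0, b), 0), 0))   [R3 at ε]
2. cons(s(g(0, 0)), g(g(g(0, b), 0), 0))  →  cons(s(0), g(g(g(0, b), 0), 0))   [R3 at 1.1]
3. cons(s(0), g(g(g(0, b), 0), 0))  →  cons(s(0), g(g(0, b), 0))   [R3 at 2]
4. cons(s(0), g(g(0, b), 0))  →  cons(s(0), g(0, b))   [R3 at 2]
5. cons(s(0), g(0, b))  →  cons(s(0), s(0))   [R2 at 2]

cons(s(0), s(0))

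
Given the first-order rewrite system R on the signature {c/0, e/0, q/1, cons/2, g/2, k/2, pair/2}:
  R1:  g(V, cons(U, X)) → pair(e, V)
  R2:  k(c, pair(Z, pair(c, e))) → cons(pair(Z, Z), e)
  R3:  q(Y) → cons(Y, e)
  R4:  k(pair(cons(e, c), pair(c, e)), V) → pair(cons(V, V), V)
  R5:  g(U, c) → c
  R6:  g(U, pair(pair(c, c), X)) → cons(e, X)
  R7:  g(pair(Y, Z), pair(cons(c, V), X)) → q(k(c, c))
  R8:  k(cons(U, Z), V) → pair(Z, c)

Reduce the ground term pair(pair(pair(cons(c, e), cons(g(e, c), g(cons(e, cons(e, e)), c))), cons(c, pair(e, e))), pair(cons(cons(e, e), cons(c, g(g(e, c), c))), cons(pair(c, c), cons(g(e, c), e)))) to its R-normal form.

pair(pair(pair(cons(c, e), cons(c, c)), cons(c, pair(e, e))), pair(cons(cons(e, e), cons(c, c)), cons(pair(c, c), cons(c, e))))

1. pair(pair(pair(cons(c, e), cons(g(e, c), g(cons(e, cons(e, e)), c))), cons(c, pair(e, e))), pair(cons(cons(e, e), cons(c, g(g(e, c), c))), cons(pair(c, c), cons(g(e, c), e))))  →  pair(pair(pair(cons(c, e), cons(c, g(cons(e, cons(e, e)), c))), cons(c, pair(e, e))), pair(cons(cons(e, e), cons(c, g(g(e, c), c))), cons(pair(c, c), cons(g(e, c), e))))   [R5 at 1.1.2.1]
2. pair(pair(pair(cons(c, e), cons(c, g(cons(e, cons(e, e)), c))), cons(c, pair(e, e))), pair(cons(cons(e, e), cons(c, g(g(e, c), c))), cons(pair(c, c), cons(g(e, c), e))))  →  pair(pair(pair(cons(c, e), cons(c, c)), cons(c, pair(e, e))), pair(cons(cons(e, e), cons(c, g(g(e, c), c))), cons(pair(c, c), cons(g(e, c), e))))   [R5 at 1.1.2.2]
3. pair(pair(pair(cons(c, e), cons(c, c)), cons(c, pair(e, e))), pair(cons(cons(e, e), cons(c, g(g(e, c), c))), cons(pair(c, c), cons(g(e, c), e))))  →  pair(pair(pair(cons(c, e), cons(c, c)), cons(c, pair(e, e))), pair(cons(cons(e, e), cons(c, c)), cons(pair(c, c), cons(g(e, c), e))))   [R5 at 2.1.2.2]
4. pair(pair(pair(cons(c, e), cons(c, c)), cons(c, pair(e, e))), pair(cons(cons(e, e), cons(c, c)), cons(pair(c, c), cons(g(e, c), e))))  →  pair(pair(pair(cons(c, e), cons(c, c)), cons(c, pair(e, e))), pair(cons(cons(e, e), cons(c, c)), cons(pair(c, c), cons(c, e))))   [R5 at 2.2.2.1]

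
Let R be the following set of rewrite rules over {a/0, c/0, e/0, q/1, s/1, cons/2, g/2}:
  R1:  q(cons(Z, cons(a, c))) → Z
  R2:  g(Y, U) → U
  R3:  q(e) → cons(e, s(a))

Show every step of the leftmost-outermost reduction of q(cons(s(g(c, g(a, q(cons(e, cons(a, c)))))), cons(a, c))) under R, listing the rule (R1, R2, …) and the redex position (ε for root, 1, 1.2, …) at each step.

s(e)

1. q(cons(s(g(c, g(a, q(cons(e, cons(a, c)))))), cons(a, c)))  →  s(g(c, g(a, q(cons(e, cons(a, c))))))   [R1 at ε]
2. s(g(c, g(a, q(cons(e, cons(a, c))))))  →  s(g(a, q(cons(e, cons(a, c)))))   [R2 at 1]
3. s(g(a, q(cons(e, cons(a, c)))))  →  s(q(cons(e, cons(a, c))))   [R2 at 1]
4. s(q(cons(e, cons(a, c))))  →  s(e)   [R1 at 1]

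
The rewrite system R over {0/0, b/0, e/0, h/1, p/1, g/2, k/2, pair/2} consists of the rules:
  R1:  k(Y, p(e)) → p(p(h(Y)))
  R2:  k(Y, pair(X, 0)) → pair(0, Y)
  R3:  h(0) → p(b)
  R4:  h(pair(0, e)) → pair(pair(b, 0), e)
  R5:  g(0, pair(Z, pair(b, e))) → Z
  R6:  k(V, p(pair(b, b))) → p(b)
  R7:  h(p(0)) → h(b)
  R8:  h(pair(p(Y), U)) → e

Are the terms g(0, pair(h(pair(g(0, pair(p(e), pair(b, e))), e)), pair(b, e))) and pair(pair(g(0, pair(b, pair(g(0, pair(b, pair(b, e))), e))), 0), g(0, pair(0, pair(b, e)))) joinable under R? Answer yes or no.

Reduce t₁ = g(0, pair(h(pair(g(0, pair(p(e), pair(b, e))), e)), pair(b, e))):
1. g(0, pair(h(pair(g(0, pair(p(e), pair(b, e))), e)), pair(b, e)))  →  h(pair(g(0, pair(p(e), pair(b, e))), e))   [R5 at ε]
2. h(pair(g(0, pair(p(e), pair(b, e))), e))  →  h(pair(p(e), e))   [R5 at 1.1]
3. h(pair(p(e), e))  →  e   [R8 at ε]

Reduce t₂ = pair(pair(g(0, pair(b, pair(g(0, pair(b, pair(b, e))), e))), 0), g(0, pair(0, pair(b, e)))):
1. pair(pair(g(0, pair(b, pair(g(0, pair(b, pair(b, e))), e))), 0), g(0, pair(0, pair(b, e))))  →  pair(pair(g(0, pair(b, pair(b, e))), 0), g(0, pair(0, pair(b, e))))   [R5 at 1.1.2.2.1]
2. pair(pair(g(0, pair(b, pair(b, e))), 0), g(0, pair(0, pair(b, e))))  →  pair(pair(b, 0), g(0, pair(0, pair(b, e))))   [R5 at 1.1]
3. pair(pair(b, 0), g(0, pair(0, pair(b, e))))  →  pair(pair(b, 0), 0)   [R5 at 2]

no — NF(t₁) = e, NF(t₂) = pair(pair(b, 0), 0)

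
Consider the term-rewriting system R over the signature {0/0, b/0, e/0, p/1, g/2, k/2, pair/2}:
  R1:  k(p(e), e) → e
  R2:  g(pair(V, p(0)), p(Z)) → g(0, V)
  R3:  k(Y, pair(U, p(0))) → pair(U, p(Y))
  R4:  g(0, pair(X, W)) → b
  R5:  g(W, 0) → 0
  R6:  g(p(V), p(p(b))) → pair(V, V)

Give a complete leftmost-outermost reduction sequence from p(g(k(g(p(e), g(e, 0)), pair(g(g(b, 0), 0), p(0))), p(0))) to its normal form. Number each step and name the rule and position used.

p(0)

1. p(g(k(g(p(e), g(e, 0)), pair(g(g(b, 0), 0), p(0))), p(0)))  →  p(g(pair(g(g(b, 0), 0), p(g(p(e), g(e, 0)))), p(0)))   [R3 at 1.1]
2. p(g(pair(g(g(b, 0), 0), p(g(p(e), g(e, 0)))), p(0)))  →  p(g(pair(0, p(g(p(e), g(e, 0)))), p(0)))   [R5 at 1.1.1]
3. p(g(pair(0, p(g(p(e), g(e, 0)))), p(0)))  →  p(g(pair(0, p(g(p(e), 0))), p(0)))   [R5 at 1.1.2.1.2]
4. p(g(pair(0, p(g(p(e), 0))), p(0)))  →  p(g(pair(0, p(0)), p(0)))   [R5 at 1.1.2.1]
5. p(g(pair(0, p(0)), p(0)))  →  p(g(0, 0))   [R2 at 1]
6. p(g(0, 0))  →  p(0)   [R5 at 1]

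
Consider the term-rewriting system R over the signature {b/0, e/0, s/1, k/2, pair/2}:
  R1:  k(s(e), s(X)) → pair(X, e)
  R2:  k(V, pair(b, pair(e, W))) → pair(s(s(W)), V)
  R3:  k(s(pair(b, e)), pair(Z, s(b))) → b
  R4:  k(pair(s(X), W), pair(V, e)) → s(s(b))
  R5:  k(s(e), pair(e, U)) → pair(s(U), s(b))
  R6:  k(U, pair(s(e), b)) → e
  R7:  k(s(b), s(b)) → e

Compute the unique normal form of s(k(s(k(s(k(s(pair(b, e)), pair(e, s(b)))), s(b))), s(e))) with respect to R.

s(pair(e, e))

1. s(k(s(k(s(k(s(pair(b, e)), pair(e, s(b)))), s(b))), s(e)))  →  s(k(s(k(s(b), s(b))), s(e)))   [R3 at 1.1.1.1.1]
2. s(k(s(k(s(b), s(b))), s(e)))  →  s(k(s(e), s(e)))   [R7 at 1.1.1]
3. s(k(s(e), s(e)))  →  s(pair(e, e))   [R1 at 1]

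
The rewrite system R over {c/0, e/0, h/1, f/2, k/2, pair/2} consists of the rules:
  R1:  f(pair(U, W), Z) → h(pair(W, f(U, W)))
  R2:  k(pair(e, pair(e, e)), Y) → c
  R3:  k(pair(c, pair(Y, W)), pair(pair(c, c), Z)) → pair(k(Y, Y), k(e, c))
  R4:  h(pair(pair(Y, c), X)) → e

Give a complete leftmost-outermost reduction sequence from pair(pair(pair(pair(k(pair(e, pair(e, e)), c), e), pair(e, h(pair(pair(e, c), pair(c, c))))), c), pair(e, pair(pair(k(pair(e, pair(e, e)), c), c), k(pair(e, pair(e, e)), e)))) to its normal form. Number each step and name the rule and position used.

1. pair(pair(pair(pair(k(pair(e, pair(e, e)), c), e), pair(e, h(pair(pair(e, c), pair(c, c))))), c), pair(e, pair(pair(k(pair(e, pair(e, e)), c), c), k(pair(e, pair(e, e)), e))))  →  pair(pair(pair(pair(c, e), pair(e, h(pair(pair(e, c), pair(c, c))))), c), pair(e, pair(pair(k(pair(e, pair(e, e)), c), c), k(pair(e, pair(e, e)), e))))   [R2 at 1.1.1.1]
2. pair(pair(pair(pair(c, e), pair(e, h(pair(pair(e, c), pair(c, c))))), c), pair(e, pair(pair(k(pair(e, pair(e, e)), c), c), k(pair(e, pair(e, e)), e))))  →  pair(pair(pair(pair(c, e), pair(e, e)), c), pair(e, pair(pair(k(pair(e, pair(e, e)), c), c), k(pair(e, pair(e, e)), e))))   [R4 at 1.1.2.2]
3. pair(pair(pair(pair(c, e), pair(e, e)), c), pair(e, pair(pair(k(pair(e, pair(e, e)), c), c), k(pair(e, pair(e, e)), e))))  →  pair(pair(pair(pair(c, e), pair(e, e)), c), pair(e, pair(pair(c, c), k(pair(e, pair(e, e)), e))))   [R2 at 2.2.1.1]
4. pair(pair(pair(pair(c, e), pair(e, e)), c), pair(e, pair(pair(c, c), k(pair(e, pair(e, e)), e))))  →  pair(pair(pair(pair(c, e), pair(e, e)), c), pair(e, pair(pair(c, c), c)))   [R2 at 2.2.2]

pair(pair(pair(pair(c, e), pair(e, e)), c), pair(e, pair(pair(c, c), c)))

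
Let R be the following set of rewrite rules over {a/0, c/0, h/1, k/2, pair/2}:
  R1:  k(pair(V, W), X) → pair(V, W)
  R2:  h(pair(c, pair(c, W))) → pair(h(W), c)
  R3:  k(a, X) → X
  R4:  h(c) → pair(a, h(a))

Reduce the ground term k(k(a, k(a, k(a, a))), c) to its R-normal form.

c

1. k(k(a, k(a, k(a, a))), c)  →  k(k(a, k(a, a)), c)   [R3 at 1]
2. k(k(a, k(a, a)), c)  →  k(k(a, a), c)   [R3 at 1]
3. k(k(a, a), c)  →  k(a, c)   [R3 at 1]
4. k(a, c)  →  c   [R3 at ε]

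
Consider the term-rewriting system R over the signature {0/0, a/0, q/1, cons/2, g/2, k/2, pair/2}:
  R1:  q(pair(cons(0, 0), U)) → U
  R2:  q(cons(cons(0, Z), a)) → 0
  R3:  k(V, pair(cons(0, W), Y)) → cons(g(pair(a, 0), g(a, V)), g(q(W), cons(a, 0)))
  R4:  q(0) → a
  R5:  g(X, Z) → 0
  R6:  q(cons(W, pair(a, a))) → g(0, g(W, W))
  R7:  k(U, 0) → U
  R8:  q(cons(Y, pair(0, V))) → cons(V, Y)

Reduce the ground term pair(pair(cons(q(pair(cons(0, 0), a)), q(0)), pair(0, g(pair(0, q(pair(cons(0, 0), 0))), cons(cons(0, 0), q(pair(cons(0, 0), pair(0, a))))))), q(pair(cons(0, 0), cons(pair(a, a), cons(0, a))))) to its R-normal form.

pair(pair(cons(a, a), pair(0, 0)), cons(pair(a, a), cons(0, a)))

1. pair(pair(cons(q(pair(cons(0, 0), a)), q(0)), pair(0, g(pair(0, q(pair(cons(0, 0), 0))), cons(cons(0, 0), q(pair(cons(0, 0), pair(0, a))))))), q(pair(cons(0, 0), cons(pair(a, a), cons(0, a)))))  →  pair(pair(cons(a, q(0)), pair(0, g(pair(0, q(pair(cons(0, 0), 0))), cons(cons(0, 0), q(pair(cons(0, 0), pair(0, a))))))), q(pair(cons(0, 0), cons(pair(a, a), cons(0, a)))))   [R1 at 1.1.1]
2. pair(pair(cons(a, q(0)), pair(0, g(pair(0, q(pair(cons(0, 0), 0))), cons(cons(0, 0), q(pair(cons(0, 0), pair(0, a))))))), q(pair(cons(0, 0), cons(pair(a, a), cons(0, a)))))  →  pair(pair(cons(a, a), pair(0, g(pair(0, q(pair(cons(0, 0), 0))), cons(cons(0, 0), q(pair(cons(0, 0), pair(0, a))))))), q(pair(cons(0, 0), cons(pair(a, a), cons(0, a)))))   [R4 at 1.1.2]
3. pair(pair(cons(a, a), pair(0, g(pair(0, q(pair(cons(0, 0), 0))), cons(cons(0, 0), q(pair(cons(0, 0), pair(0, a))))))), q(pair(cons(0, 0), cons(pair(a, a), cons(0, a)))))  →  pair(pair(cons(a, a), pair(0, 0)), q(pair(cons(0, 0), cons(pair(a, a), cons(0, a)))))   [R5 at 1.2.2]
4. pair(pair(cons(a, a), pair(0, 0)), q(pair(cons(0, 0), cons(pair(a, a), cons(0, a)))))  →  pair(pair(cons(a, a), pair(0, 0)), cons(pair(a, a), cons(0, a)))   [R1 at 2]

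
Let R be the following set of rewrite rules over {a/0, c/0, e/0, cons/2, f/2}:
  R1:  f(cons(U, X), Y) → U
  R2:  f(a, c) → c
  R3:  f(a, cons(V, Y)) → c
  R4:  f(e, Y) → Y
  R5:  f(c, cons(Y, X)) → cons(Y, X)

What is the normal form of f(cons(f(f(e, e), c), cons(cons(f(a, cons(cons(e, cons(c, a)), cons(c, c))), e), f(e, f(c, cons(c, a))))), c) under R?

c

1. f(cons(f(f(e, e), c), cons(cons(f(a, cons(cons(e, cons(c, a)), cons(c, c))), e), f(e, f(c, cons(c, a))))), c)  →  f(f(e, e), c)   [R1 at ε]
2. f(f(e, e), c)  →  f(e, c)   [R4 at 1]
3. f(e, c)  →  c   [R4 at ε]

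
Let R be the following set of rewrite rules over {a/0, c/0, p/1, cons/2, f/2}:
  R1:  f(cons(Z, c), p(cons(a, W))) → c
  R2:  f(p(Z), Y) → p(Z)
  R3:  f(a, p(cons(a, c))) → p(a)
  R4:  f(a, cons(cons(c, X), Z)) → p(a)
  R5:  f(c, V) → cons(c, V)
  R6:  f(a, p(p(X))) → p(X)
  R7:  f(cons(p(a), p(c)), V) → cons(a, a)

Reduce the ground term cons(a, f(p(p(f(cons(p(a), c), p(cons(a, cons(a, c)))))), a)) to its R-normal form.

1. cons(a, f(p(p(f(cons(p(a), c), p(cons(a, cons(a, c)))))), a))  →  cons(a, p(p(f(cons(p(a), c), p(cons(a, cons(a, c)))))))   [R2 at 2]
2. cons(a, p(p(f(cons(p(a), c), p(cons(a, cons(a, c)))))))  →  cons(a, p(p(c)))   [R1 at 2.1.1]

cons(a, p(p(c)))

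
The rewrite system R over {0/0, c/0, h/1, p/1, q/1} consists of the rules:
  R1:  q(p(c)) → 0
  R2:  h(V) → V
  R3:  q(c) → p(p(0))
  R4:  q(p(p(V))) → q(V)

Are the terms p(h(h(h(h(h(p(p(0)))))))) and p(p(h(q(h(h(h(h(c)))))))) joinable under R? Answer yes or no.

no — NF(t₁) = p(p(p(0))), NF(t₂) = p(p(p(p(0))))

Reduce t₁ = p(h(h(h(h(h(p(p(0)))))))):
1. p(h(h(h(h(h(p(p(0))))))))  →  p(h(h(h(h(p(p(0)))))))   [R2 at 1]
2. p(h(h(h(h(p(p(0)))))))  →  p(h(h(h(p(p(0))))))   [R2 at 1]
3. p(h(h(h(p(p(0))))))  →  p(h(h(p(p(0)))))   [R2 at 1]
4. p(h(h(p(p(0)))))  →  p(h(p(p(0))))   [R2 at 1]
5. p(h(p(p(0))))  →  p(p(p(0)))   [R2 at 1]

Reduce t₂ = p(p(h(q(h(h(h(h(c)))))))):
1. p(p(h(q(h(h(h(h(c))))))))  →  p(p(q(h(h(h(h(c)))))))   [R2 at 1.1]
2. p(p(q(h(h(h(h(c)))))))  →  p(p(q(h(h(h(c))))))   [R2 at 1.1.1]
3. p(p(q(h(h(h(c))))))  →  p(p(q(h(h(c)))))   [R2 at 1.1.1]
4. p(p(q(h(h(c)))))  →  p(p(q(h(c))))   [R2 at 1.1.1]
5. p(p(q(h(c))))  →  p(p(q(c)))   [R2 at 1.1.1]
6. p(p(q(c)))  →  p(p(p(p(0))))   [R3 at 1.1]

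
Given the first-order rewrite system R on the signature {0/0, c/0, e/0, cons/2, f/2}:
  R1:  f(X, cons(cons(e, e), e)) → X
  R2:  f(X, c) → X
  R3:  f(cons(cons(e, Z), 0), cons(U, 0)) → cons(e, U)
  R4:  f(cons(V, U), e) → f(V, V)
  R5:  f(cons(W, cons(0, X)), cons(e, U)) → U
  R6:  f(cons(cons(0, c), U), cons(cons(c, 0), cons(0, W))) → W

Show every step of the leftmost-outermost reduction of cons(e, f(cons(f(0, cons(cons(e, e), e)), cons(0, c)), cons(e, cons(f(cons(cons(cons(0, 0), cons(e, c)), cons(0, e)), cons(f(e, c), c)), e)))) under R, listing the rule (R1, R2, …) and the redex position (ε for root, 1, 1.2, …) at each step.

1. cons(e, f(cons(f(0, cons(cons(e, e), e)), cons(0, c)), cons(e, cons(f(cons(cons(cons(0, 0), cons(e, c)), cons(0, e)), cons(f(e, c), c)), e))))  →  cons(e, cons(f(cons(cons(cons(0, 0), cons(e, c)), cons(0, e)), cons(f(e, c), c)), e))   [R5 at 2]
2. cons(e, cons(f(cons(cons(cons(0, 0), cons(e, c)), cons(0, e)), cons(f(e, c), c)), e))  →  cons(e, cons(f(cons(cons(cons(0, 0), cons(e, c)), cons(0, e)), cons(e, c)), e))   [R2 at 2.1.2.1]
3. cons(e, cons(f(cons(cons(cons(0, 0), cons(e, c)), cons(0, e)), cons(e, c)), e))  →  cons(e, cons(c, e))   [R5 at 2.1]

cons(e, cons(c, e))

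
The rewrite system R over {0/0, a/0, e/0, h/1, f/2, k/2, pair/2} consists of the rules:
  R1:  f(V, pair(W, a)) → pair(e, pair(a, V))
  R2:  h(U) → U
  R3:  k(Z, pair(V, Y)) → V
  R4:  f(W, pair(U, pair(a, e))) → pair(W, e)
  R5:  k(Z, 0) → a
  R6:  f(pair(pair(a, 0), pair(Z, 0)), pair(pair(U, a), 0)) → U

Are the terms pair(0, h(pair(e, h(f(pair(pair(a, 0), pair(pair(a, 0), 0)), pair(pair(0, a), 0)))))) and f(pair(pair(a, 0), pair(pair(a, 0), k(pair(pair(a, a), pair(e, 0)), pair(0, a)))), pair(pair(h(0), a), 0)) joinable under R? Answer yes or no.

no — NF(t₁) = pair(0, pair(e, 0)), NF(t₂) = 0

Reduce t₁ = pair(0, h(pair(e, h(f(pair(pair(a, 0), pair(pair(a, 0), 0)), pair(pair(0, a), 0)))))):
1. pair(0, h(pair(e, h(f(pair(pair(a, 0), pair(pair(a, 0), 0)), pair(pair(0, a), 0))))))  →  pair(0, pair(e, h(f(pair(pair(a, 0), pair(pair(a, 0), 0)), pair(pair(0, a), 0)))))   [R2 at 2]
2. pair(0, pair(e, h(f(pair(pair(a, 0), pair(pair(a, 0), 0)), pair(pair(0, a), 0)))))  →  pair(0, pair(e, f(pair(pair(a, 0), pair(pair(a, 0), 0)), pair(pair(0, a), 0))))   [R2 at 2.2]
3. pair(0, pair(e, f(pair(pair(a, 0), pair(pair(a, 0), 0)), pair(pair(0, a), 0))))  →  pair(0, pair(e, 0))   [R6 at 2.2]

Reduce t₂ = f(pair(pair(a, 0), pair(pair(a, 0), k(pair(pair(a, a), pair(e, 0)), pair(0, a)))), pair(pair(h(0), a), 0)):
1. f(pair(pair(a, 0), pair(pair(a, 0), k(pair(pair(a, a), pair(e, 0)), pair(0, a)))), pair(pair(h(0), a), 0))  →  f(pair(pair(a, 0), pair(pair(a, 0), 0)), pair(pair(h(0), a), 0))   [R3 at 1.2.2]
2. f(pair(pair(a, 0), pair(pair(a, 0), 0)), pair(pair(h(0), a), 0))  →  h(0)   [R6 at ε]
3. h(0)  →  0   [R2 at ε]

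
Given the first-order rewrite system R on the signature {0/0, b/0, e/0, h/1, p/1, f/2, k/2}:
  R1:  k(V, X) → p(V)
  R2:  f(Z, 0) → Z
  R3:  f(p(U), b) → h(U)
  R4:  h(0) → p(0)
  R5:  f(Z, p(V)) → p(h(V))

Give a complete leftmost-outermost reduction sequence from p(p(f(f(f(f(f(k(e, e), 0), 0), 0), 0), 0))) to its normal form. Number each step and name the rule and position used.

p(p(p(e)))

1. p(p(f(f(f(f(f(k(e, e), 0), 0), 0), 0), 0)))  →  p(p(f(f(f(f(k(e, e), 0), 0), 0), 0)))   [R2 at 1.1]
2. p(p(f(f(f(f(k(e, e), 0), 0), 0), 0)))  →  p(p(f(f(f(k(e, e), 0), 0), 0)))   [R2 at 1.1]
3. p(p(f(f(f(k(e, e), 0), 0), 0)))  →  p(p(f(f(k(e, e), 0), 0)))   [R2 at 1.1]
4. p(p(f(f(k(e, e), 0), 0)))  →  p(p(f(k(e, e), 0)))   [R2 at 1.1]
5. p(p(f(k(e, e), 0)))  →  p(p(k(e, e)))   [R2 at 1.1]
6. p(p(k(e, e)))  →  p(p(p(e)))   [R1 at 1.1]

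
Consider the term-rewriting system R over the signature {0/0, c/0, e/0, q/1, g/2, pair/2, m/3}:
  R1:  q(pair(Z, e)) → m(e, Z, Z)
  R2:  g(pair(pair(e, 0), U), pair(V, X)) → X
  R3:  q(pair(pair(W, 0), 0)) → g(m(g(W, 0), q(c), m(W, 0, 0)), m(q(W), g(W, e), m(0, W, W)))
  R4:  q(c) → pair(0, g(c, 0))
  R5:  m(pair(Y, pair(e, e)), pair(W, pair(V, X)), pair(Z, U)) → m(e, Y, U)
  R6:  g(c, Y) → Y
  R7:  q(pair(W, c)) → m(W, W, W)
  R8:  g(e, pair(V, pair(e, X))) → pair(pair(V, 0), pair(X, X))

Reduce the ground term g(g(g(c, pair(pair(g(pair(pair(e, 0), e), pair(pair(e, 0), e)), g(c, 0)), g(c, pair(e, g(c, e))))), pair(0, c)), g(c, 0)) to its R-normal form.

0

1. g(g(g(c, pair(pair(g(pair(pair(e, 0), e), pair(pair(e, 0), e)), g(c, 0)), g(c, pair(e, g(c, e))))), pair(0, c)), g(c, 0))  →  g(g(pair(pair(g(pair(pair(e, 0), e), pair(pair(e, 0), e)), g(c, 0)), g(c, pair(e, g(c, e)))), pair(0, c)), g(c, 0))   [R6 at 1.1]
2. g(g(pair(pair(g(pair(pair(e, 0), e), pair(pair(e, 0), e)), g(c, 0)), g(c, pair(e, g(c, e)))), pair(0, c)), g(c, 0))  →  g(g(pair(pair(e, g(c, 0)), g(c, pair(e, g(c, e)))), pair(0, c)), g(c, 0))   [R2 at 1.1.1.1]
3. g(g(pair(pair(e, g(c, 0)), g(c, pair(e, g(c, e)))), pair(0, c)), g(c, 0))  →  g(g(pair(pair(e, 0), g(c, pair(e, g(c, e)))), pair(0, c)), g(c, 0))   [R6 at 1.1.1.2]
4. g(g(pair(pair(e, 0), g(c, pair(e, g(c, e)))), pair(0, c)), g(c, 0))  →  g(c, g(c, 0))   [R2 at 1]
5. g(c, g(c, 0))  →  g(c, 0)   [R6 at ε]
6. g(c, 0)  →  0   [R6 at ε]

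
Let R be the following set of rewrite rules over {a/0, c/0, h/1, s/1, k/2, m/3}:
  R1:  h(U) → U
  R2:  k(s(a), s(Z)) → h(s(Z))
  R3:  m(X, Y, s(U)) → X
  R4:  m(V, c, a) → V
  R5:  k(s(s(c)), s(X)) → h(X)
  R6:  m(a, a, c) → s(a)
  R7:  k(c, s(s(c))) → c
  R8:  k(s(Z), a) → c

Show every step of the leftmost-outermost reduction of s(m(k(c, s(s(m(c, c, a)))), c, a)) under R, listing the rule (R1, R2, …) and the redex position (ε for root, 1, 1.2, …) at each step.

1. s(m(k(c, s(s(m(c, c, a)))), c, a))  →  s(k(c, s(s(m(c, c, a)))))   [R4 at 1]
2. s(k(c, s(s(m(c, c, a)))))  →  s(k(c, s(s(c))))   [R4 at 1.2.1.1]
3. s(k(c, s(s(c))))  →  s(c)   [R7 at 1]

s(c)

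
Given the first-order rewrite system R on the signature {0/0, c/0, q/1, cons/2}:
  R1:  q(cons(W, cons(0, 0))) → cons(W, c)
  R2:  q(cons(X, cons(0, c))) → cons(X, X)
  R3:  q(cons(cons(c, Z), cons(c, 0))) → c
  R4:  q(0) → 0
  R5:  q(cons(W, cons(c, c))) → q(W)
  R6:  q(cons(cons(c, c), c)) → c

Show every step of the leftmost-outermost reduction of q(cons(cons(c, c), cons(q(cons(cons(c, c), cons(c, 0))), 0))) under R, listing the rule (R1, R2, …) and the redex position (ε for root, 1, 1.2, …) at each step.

1. q(cons(cons(c, c), cons(q(cons(cons(c, c), cons(c, 0))), 0)))  →  q(cons(cons(c, c), cons(c, 0)))   [R3 at 1.2.1]
2. q(cons(cons(c, c), cons(c, 0)))  →  c   [R3 at ε]

c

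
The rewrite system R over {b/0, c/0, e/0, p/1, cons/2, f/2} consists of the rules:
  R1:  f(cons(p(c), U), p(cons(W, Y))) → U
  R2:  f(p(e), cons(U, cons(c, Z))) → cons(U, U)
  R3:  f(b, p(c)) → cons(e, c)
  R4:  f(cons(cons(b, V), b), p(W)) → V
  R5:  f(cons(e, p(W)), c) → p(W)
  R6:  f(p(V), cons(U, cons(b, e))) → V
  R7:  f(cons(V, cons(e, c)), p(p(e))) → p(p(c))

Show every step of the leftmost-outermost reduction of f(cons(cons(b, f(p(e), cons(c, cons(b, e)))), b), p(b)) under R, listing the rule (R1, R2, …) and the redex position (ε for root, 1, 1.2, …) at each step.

1. f(cons(cons(b, f(p(e), cons(c, cons(b, e)))), b), p(b))  →  f(p(e), cons(c, cons(b, e)))   [R4 at ε]
2. f(p(e), cons(c, cons(b, e)))  →  e   [R6 at ε]

e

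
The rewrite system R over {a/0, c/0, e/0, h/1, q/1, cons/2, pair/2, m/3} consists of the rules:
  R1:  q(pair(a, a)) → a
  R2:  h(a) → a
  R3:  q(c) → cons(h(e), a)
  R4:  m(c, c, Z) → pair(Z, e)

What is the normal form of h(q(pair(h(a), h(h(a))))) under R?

a

1. h(q(pair(h(a), h(h(a)))))  →  h(q(pair(a, h(h(a)))))   [R2 at 1.1.1]
2. h(q(pair(a, h(h(a)))))  →  h(q(pair(a, h(a))))   [R2 at 1.1.2.1]
3. h(q(pair(a, h(a))))  →  h(q(pair(a, a)))   [R2 at 1.1.2]
4. h(q(pair(a, a)))  →  h(a)   [R1 at 1]
5. h(a)  →  a   [R2 at ε]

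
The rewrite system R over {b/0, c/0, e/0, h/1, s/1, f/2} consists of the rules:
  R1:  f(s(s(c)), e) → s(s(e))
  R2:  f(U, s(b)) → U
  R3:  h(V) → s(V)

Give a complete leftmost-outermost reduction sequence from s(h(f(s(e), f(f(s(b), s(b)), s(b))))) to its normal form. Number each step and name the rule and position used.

s(s(s(e)))

1. s(h(f(s(e), f(f(s(b), s(b)), s(b)))))  →  s(s(f(s(e), f(f(s(b), s(b)), s(b)))))   [R3 at 1]
2. s(s(f(s(e), f(f(s(b), s(b)), s(b)))))  →  s(s(f(s(e), f(s(b), s(b)))))   [R2 at 1.1.2]
3. s(s(f(s(e), f(s(b), s(b)))))  →  s(s(f(s(e), s(b))))   [R2 at 1.1.2]
4. s(s(f(s(e), s(b))))  →  s(s(s(e)))   [R2 at 1.1]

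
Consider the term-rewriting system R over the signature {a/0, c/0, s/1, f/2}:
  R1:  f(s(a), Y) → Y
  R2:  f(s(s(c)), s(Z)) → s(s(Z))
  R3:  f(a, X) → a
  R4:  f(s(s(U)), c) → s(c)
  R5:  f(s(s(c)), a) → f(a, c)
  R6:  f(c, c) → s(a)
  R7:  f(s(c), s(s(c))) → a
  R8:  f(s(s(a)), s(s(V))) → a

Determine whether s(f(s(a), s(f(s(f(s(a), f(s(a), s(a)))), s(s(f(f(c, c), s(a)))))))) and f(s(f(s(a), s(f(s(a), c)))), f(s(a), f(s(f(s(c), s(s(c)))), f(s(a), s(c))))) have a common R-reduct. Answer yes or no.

no — NF(t₁) = s(s(a)), NF(t₂) = s(s(c))

Reduce t₁ = s(f(s(a), s(f(s(f(s(a), f(s(a), s(a)))), s(s(f(f(c, c), s(a)))))))):
1. s(f(s(a), s(f(s(f(s(a), f(s(a), s(a)))), s(s(f(f(c, c), s(a))))))))  →  s(s(f(s(f(s(a), f(s(a), s(a)))), s(s(f(f(c, c), s(a)))))))   [R1 at 1]
2. s(s(f(s(f(s(a), f(s(a), s(a)))), s(s(f(f(c, c), s(a)))))))  →  s(s(f(s(f(s(a), s(a))), s(s(f(f(c, c), s(a)))))))   [R1 at 1.1.1.1]
3. s(s(f(s(f(s(a), s(a))), s(s(f(f(c, c), s(a)))))))  →  s(s(f(s(s(a)), s(s(f(f(c, c), s(a)))))))   [R1 at 1.1.1.1]
4. s(s(f(s(s(a)), s(s(f(f(c, c), s(a)))))))  →  s(s(a))   [R8 at 1.1]

Reduce t₂ = f(s(f(s(a), s(f(s(a), c)))), f(s(a), f(s(f(s(c), s(s(c)))), f(s(a), s(c))))):
1. f(s(f(s(a), s(f(s(a), c)))), f(s(a), f(s(f(s(c), s(s(c)))), f(s(a), s(c)))))  →  f(s(s(f(s(a), c))), f(s(a), f(s(f(s(c), s(s(c)))), f(s(a), s(c)))))   [R1 at 1.1]
2. f(s(s(f(s(a), c))), f(s(a), f(s(f(s(c), s(s(c)))), f(s(a), s(c)))))  →  f(s(s(c)), f(s(a), f(s(f(s(c), s(s(c)))), f(s(a), s(c)))))   [R1 at 1.1.1]
3. f(s(s(c)), f(s(a), f(s(f(s(c), s(s(c)))), f(s(a), s(c)))))  →  f(s(s(c)), f(s(f(s(c), s(s(c)))), f(s(a), s(c))))   [R1 at 2]
4. f(s(s(c)), f(s(f(s(c), s(s(c)))), f(s(a), s(c))))  →  f(s(s(c)), f(s(a), f(s(a), s(c))))   [R7 at 2.1.1]
5. f(s(s(c)), f(s(a), f(s(a), s(c))))  →  f(s(s(c)), f(s(a), s(c)))   [R1 at 2]
6. f(s(s(c)), f(s(a), s(c)))  →  f(s(s(c)), s(c))   [R1 at 2]
7. f(s(s(c)), s(c))  →  s(s(c))   [R2 at ε]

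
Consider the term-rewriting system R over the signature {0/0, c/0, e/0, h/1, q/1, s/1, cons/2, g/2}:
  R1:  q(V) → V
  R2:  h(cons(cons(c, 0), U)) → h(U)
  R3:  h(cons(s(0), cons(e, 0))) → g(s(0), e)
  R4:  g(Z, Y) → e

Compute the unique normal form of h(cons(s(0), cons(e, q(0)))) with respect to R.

e

1. h(cons(s(0), cons(e, q(0))))  →  h(cons(s(0), cons(e, 0)))   [R1 at 1.2.2]
2. h(cons(s(0), cons(e, 0)))  →  g(s(0), e)   [R3 at ε]
3. g(s(0), e)  →  e   [R4 at ε]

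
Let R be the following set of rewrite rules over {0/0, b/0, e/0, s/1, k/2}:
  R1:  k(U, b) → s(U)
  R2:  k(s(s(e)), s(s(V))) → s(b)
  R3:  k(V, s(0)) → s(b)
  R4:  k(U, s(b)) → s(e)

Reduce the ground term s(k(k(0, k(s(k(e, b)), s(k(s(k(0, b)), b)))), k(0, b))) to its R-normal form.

1. s(k(k(0, k(s(k(e, b)), s(k(s(k(0, b)), b)))), k(0, b)))  →  s(k(k(0, k(s(s(e)), s(k(s(k(0, b)), b)))), k(0, b)))   [R1 at 1.1.2.1.1]
2. s(k(k(0, k(s(s(e)), s(k(s(k(0, b)), b)))), k(0, b)))  →  s(k(k(0, k(s(s(e)), s(s(s(k(0, b)))))), k(0, b)))   [R1 at 1.1.2.2.1]
3. s(k(k(0, k(s(s(e)), s(s(s(k(0, b)))))), k(0, b)))  →  s(k(k(0, s(b)), k(0, b)))   [R2 at 1.1.2]
4. s(k(k(0, s(b)), k(0, b)))  →  s(k(s(e), k(0, b)))   [R4 at 1.1]
5. s(k(s(e), k(0, b)))  →  s(k(s(e), s(0)))   [R1 at 1.2]
6. s(k(s(e), s(0)))  →  s(s(b))   [R3 at 1]

s(s(b))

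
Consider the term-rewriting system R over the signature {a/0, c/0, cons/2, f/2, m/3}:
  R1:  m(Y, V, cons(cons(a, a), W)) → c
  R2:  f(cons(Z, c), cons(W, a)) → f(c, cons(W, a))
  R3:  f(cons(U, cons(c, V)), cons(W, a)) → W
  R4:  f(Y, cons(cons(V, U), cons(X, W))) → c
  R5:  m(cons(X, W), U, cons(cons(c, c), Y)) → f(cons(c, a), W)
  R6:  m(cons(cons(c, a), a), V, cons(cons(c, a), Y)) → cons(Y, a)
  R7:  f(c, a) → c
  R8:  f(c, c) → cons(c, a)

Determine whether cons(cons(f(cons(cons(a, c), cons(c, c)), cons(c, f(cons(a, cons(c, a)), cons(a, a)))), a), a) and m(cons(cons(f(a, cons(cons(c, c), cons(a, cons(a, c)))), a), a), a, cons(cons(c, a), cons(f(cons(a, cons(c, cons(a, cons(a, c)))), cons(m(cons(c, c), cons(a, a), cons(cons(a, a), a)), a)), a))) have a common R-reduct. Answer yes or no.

yes — NF(t₁) = cons(cons(c, a), a), NF(t₂) = cons(cons(c, a), a)

Reduce t₁ = cons(cons(f(cons(cons(a, c), cons(c, c)), cons(c, f(cons(a, cons(c, a)), cons(a, a)))), a), a):
1. cons(cons(f(cons(cons(a, c), cons(c, c)), cons(c, f(cons(a, cons(c, a)), cons(a, a)))), a), a)  →  cons(cons(f(cons(cons(a, c), cons(c, c)), cons(c, a)), a), a)   [R3 at 1.1.2.2]
2. cons(cons(f(cons(cons(a, c), cons(c, c)), cons(c, a)), a), a)  →  cons(cons(c, a), a)   [R3 at 1.1]

Reduce t₂ = m(cons(cons(f(a, cons(cons(c, c), cons(a, cons(a, c)))), a), a), a, cons(cons(c, a), cons(f(cons(a, cons(c, cons(a, cons(a, c)))), cons(m(cons(c, c), cons(a, a), cons(cons(a, a), a)), a)), a))):
1. m(cons(cons(f(a, cons(cons(c, c), cons(a, cons(a, c)))), a), a), a, cons(cons(c, a), cons(f(cons(a, cons(c, cons(a, cons(a, c)))), cons(m(cons(c, c), cons(a, a), cons(cons(a, a), a)), a)), a)))  →  m(cons(cons(c, a), a), a, cons(cons(c, a), cons(f(cons(a, cons(c, cons(a, cons(a, c)))), cons(m(cons(c, c), cons(a, a), cons(cons(a, a), a)), a)), a)))   [R4 at 1.1.1]
2. m(cons(cons(c, a), a), a, cons(cons(c, a), cons(f(cons(a, cons(c, cons(a, cons(a, c)))), cons(m(cons(c, c), cons(a, a), cons(cons(a, a), a)), a)), a)))  →  cons(cons(f(cons(a, cons(c, cons(a, cons(a, c)))), cons(m(cons(c, c), cons(a, a), cons(cons(a, a), a)), a)), a), a)   [R6 at ε]
3. cons(cons(f(cons(a, cons(c, cons(a, cons(a, c)))), cons(m(cons(c, c), cons(a, a), cons(cons(a, a), a)), a)), a), a)  →  cons(cons(m(cons(c, c), cons(a, a), cons(cons(a, a), a)), a), a)   [R3 at 1.1]
4. cons(cons(m(cons(c, c), cons(a, a), cons(cons(a, a), a)), a), a)  →  cons(cons(c, a), a)   [R1 at 1.1]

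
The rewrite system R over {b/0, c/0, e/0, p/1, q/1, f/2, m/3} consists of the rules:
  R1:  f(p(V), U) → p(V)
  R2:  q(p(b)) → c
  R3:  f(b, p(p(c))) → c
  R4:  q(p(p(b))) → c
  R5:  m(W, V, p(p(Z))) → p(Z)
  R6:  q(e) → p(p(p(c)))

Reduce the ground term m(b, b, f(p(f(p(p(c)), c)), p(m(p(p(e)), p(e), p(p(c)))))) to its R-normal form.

1. m(b, b, f(p(f(p(p(c)), c)), p(m(p(p(e)), p(e), p(p(c))))))  →  m(b, b, p(f(p(p(c)), c)))   [R1 at 3]
2. m(b, b, p(f(p(p(c)), c)))  →  m(b, b, p(p(p(c))))   [R1 at 3.1]
3. m(b, b, p(p(p(c))))  →  p(p(c))   [R5 at ε]

p(p(c))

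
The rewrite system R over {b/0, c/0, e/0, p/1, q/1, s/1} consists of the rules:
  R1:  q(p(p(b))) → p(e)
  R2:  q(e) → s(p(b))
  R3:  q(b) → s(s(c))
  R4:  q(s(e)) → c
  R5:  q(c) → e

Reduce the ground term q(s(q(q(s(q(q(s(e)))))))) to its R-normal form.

1. q(s(q(q(s(q(q(s(e))))))))  →  q(s(q(q(s(q(c))))))   [R4 at 1.1.1.1.1.1]
2. q(s(q(q(s(q(c))))))  →  q(s(q(q(s(e)))))   [R5 at 1.1.1.1.1]
3. q(s(q(q(s(e)))))  →  q(s(q(c)))   [R4 at 1.1.1]
4. q(s(q(c)))  →  q(s(e))   [R5 at 1.1]
5. q(s(e))  →  c   [R4 at ε]

c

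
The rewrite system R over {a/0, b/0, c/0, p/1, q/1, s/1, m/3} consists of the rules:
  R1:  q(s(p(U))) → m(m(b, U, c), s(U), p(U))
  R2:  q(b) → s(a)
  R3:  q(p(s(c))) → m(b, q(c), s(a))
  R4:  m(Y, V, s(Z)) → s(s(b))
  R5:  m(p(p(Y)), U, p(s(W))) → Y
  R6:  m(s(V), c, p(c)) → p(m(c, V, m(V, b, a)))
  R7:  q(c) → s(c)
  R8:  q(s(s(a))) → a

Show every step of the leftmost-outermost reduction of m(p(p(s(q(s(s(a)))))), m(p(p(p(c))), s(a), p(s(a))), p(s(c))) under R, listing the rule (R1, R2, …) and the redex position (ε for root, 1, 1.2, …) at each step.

1. m(p(p(s(q(s(s(a)))))), m(p(p(p(c))), s(a), p(s(a))), p(s(c)))  →  s(q(s(s(a))))   [R5 at ε]
2. s(q(s(s(a))))  →  s(a)   [R8 at 1]

s(a)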